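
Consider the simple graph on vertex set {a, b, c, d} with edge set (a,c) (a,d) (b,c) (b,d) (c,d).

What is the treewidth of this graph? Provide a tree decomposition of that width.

The largest bag has 3 vertices, giving width 2; this decomposition certifies tw(G) ≤ 2. On the other hand G contains the 3-clique {a, c, d}. A clique must lie in a single bag of any decomposition, so no decomposition can have width below 2. Combining the bounds, tw(G) = 2.

Treewidth 2.
Bags: B1 = {b, c, d}  B2 = {a, c, d}
Tree: B1–B2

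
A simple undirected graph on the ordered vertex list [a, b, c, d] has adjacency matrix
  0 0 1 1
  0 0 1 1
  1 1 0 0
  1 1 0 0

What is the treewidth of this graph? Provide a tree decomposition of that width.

Treewidth 2.
One such decomposition:
Bags: B1 = {a, b, c}  B2 = {a, b, d}
Tree: B1–B2

The largest bag has 3 vertices, giving width 2; this decomposition certifies tw(G) ≤ 2. The edges a–c–b–d–a form a cycle, so G is not a tree and its treewidth is at least 2. Combining the bounds, tw(G) = 2.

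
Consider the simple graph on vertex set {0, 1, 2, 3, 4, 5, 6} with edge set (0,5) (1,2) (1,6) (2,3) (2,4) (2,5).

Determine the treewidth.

1

A width-1 tree decomposition is:
Bags: B1 = {2, 5}  B2 = {1, 2}  B3 = {0, 5}  B4 = {2, 3}  B5 = {2, 4}  B6 = {1, 6}
Tree: B1–B2, B1–B3, B2–B4, B2–B5, B2–B6
The largest bag has 2 vertices, giving width 1; this decomposition certifies tw(G) ≤ 1. Since G has at least one edge (e.g. 5–2), it is not an edgeless graph, so tw(G) ≥ 1. Combining the bounds, tw(G) = 1.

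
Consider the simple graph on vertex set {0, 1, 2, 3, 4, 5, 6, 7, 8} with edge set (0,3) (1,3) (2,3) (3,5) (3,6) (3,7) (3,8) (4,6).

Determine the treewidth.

A width-1 tree decomposition is:
Bags: B1 = {0, 3}  B2 = {1, 3}  B3 = {3, 8}  B4 = {3, 6}  B5 = {4, 6}  B6 = {3, 7}  B7 = {3, 5}  B8 = {2, 3}
Tree: B1–B2, B2–B3, B3–B4, B4–B5, B3–B6, B3–B7, B6–B8
The largest bag has 2 vertices, giving width 1; this decomposition certifies tw(G) ≤ 1. Any graph with an edge has treewidth ≥ 1, and G has the edge 3–0. Combining the bounds, tw(G) = 1.

1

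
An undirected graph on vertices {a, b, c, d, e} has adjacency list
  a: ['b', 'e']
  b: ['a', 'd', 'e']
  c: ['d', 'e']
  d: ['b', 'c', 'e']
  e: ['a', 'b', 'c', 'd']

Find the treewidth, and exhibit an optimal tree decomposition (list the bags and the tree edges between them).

Treewidth 2.
One such decomposition:
Bags: B1 = {a, b, e}  B2 = {b, d, e}  B3 = {c, d, e}
Tree: B1–B2, B2–B3

Each bag holds 3 vertices, so the decomposition has width 2, which upper-bounds the treewidth. Conversely, {c, d, e} is a clique of size 3, and the vertices of any clique must share a bag in every tree decomposition; so some bag has ≥ 3 vertices and tw(G) ≥ 2. Hence tw(G) = 2 exactly.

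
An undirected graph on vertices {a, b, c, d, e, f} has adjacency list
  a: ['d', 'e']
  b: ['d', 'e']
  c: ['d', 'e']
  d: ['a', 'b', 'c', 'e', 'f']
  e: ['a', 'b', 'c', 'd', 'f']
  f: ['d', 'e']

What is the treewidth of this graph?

A width-2 tree decomposition is:
Bags: B1 = {c, d, e}  B2 = {d, e, f}  B3 = {b, d, e}  B4 = {a, d, e}
Tree: B1–B2, B1–B3, B1–B4
Every bag has size at most 3, so the width is 3 − 1 = 2 and tw(G) ≤ 2. On the other hand G contains the 3-clique {d, e, f}. A clique must lie in a single bag of any decomposition, so no decomposition can have width below 2. Therefore the treewidth is 2.

2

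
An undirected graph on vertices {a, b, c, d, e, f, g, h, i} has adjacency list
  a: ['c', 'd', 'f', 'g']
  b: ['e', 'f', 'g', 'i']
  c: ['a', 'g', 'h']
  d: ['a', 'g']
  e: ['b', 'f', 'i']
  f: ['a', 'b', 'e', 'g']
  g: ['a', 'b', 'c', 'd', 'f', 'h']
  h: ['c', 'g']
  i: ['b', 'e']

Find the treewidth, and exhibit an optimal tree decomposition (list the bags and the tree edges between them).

Every bag has size at most 3, so the width is 3 − 1 = 2 and tw(G) ≤ 2. Conversely, {c, g, h} is a clique of size 3, and the vertices of any clique must share a bag in every tree decomposition; so some bag has ≥ 3 vertices and tw(G) ≥ 2. The upper and lower bounds meet at 2, so that is the treewidth.

Treewidth 2.
One optimal decomposition is:
Bags: B1 = {a, c, g}  B2 = {a, f, g}  B3 = {b, f, g}  B4 = {a, d, g}  B5 = {c, g, h}  B6 = {b, e, f}  B7 = {b, e, i}
Tree: B1–B2, B2–B3, B1–B4, B1–B5, B3–B6, B6–B7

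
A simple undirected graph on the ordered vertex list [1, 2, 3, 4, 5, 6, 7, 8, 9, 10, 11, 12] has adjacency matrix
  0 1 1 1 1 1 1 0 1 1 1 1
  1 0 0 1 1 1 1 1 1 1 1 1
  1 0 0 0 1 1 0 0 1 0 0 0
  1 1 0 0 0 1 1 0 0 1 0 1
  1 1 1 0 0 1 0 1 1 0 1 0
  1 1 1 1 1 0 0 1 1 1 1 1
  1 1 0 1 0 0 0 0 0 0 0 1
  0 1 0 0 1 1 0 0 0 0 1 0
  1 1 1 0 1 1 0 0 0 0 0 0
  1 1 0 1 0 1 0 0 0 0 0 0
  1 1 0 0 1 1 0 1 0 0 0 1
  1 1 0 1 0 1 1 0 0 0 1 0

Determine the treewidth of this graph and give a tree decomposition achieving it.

Each bag holds 5 vertices, so the decomposition has width 4, which upper-bounds the treewidth. Conversely, {2, 5, 6, 8, 11} is a clique of size 5, and the vertices of any clique must share a bag in every tree decomposition; so some bag has ≥ 5 vertices and tw(G) ≥ 4. Hence tw(G) = 4 exactly.

Treewidth 4.
One such decomposition:
Bags: B1 = {1, 2, 6, 11, 12}  B2 = {1, 2, 5, 6, 11}  B3 = {1, 2, 5, 6, 9}  B4 = {1, 2, 4, 6, 12}  B5 = {1, 2, 4, 7, 12}  B6 = {1, 3, 5, 6, 9}  B7 = {2, 5, 6, 8, 11}  B8 = {1, 2, 4, 6, 10}
Tree: B1–B2, B2–B3, B1–B4, B4–B5, B3–B6, B2–B7, B4–B8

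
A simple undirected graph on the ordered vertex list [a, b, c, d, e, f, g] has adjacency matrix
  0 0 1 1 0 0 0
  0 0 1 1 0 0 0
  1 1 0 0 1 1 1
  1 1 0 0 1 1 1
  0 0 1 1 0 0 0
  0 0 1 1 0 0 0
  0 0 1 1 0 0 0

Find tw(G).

2

A width-2 tree decomposition is:
Bags: B1 = {b, c, d}  B2 = {c, d, f}  B3 = {c, d, g}  B4 = {c, d, e}  B5 = {a, c, d}
Tree: B1–B2, B2–B3, B3–B4, B4–B5
Every bag has size at most 3, so the width is 3 − 1 = 2 and tw(G) ≤ 2. Since c–b–d–f–c is a cycle in G, G is not acyclic. Forests are exactly the graphs of treewidth ≤ 1, so tw(G) ≥ 2. Therefore the treewidth is 2.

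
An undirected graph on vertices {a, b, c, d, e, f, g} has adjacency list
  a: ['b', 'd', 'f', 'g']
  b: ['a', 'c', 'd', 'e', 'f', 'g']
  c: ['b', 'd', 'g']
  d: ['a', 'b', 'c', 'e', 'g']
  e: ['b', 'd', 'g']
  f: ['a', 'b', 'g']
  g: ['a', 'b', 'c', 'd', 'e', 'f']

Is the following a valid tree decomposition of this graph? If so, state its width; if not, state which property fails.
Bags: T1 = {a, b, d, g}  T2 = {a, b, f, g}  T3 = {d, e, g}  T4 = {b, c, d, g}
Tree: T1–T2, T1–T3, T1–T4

No — edge (b,e) lies in no bag.

A tree decomposition must satisfy three properties: every vertex lies in some bag; for every edge, both endpoints lie together in some bag; and for every vertex, the bags containing it form a connected subtree. Here edge (b,e) lies in no bag, so the decomposition is invalid.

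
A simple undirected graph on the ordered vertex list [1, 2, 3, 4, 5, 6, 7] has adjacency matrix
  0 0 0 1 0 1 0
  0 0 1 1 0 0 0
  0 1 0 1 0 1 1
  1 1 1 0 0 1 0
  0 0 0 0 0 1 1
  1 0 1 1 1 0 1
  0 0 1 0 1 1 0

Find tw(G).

2

A width-2 tree decomposition is:
Bags: B1 = {2, 3, 4}  B2 = {3, 4, 6}  B3 = {1, 4, 6}  B4 = {3, 6, 7}  B5 = {5, 6, 7}
Tree: B1–B2, B2–B3, B2–B4, B4–B5
Each bag holds 3 vertices, so the decomposition has width 2, which upper-bounds the treewidth. Conversely, {2, 3, 4} is a clique of size 3, and the vertices of any clique must share a bag in every tree decomposition; so some bag has ≥ 3 vertices and tw(G) ≥ 2. Combining the bounds, tw(G) = 2.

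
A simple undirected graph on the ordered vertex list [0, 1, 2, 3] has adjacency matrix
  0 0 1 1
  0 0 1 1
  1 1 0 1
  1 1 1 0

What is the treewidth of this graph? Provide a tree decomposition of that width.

Treewidth 2.
Bags: B1 = {1, 2, 3}  B2 = {0, 2, 3}
Tree: B1–B2

The largest bag has 3 vertices, giving width 2; this decomposition certifies tw(G) ≤ 2. For the lower bound, the 3 vertices {0, 2, 3} are pairwise adjacent, and any tree decomposition puts a clique entirely inside one bag — forcing width ≥ 2. Therefore the treewidth is 2.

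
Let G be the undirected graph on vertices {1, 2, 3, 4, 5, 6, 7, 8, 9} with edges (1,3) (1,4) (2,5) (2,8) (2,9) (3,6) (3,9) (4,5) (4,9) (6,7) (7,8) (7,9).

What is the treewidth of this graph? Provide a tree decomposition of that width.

Treewidth 3.
One optimal decomposition is:
Bags: B1 = {1, 3, 6, 7}  B2 = {1, 3, 7, 9}  B3 = {1, 4, 7, 9}  B4 = {4, 7, 8, 9}  B5 = {2, 4, 8, 9}  B6 = {2, 4, 5, 8}
Tree: B1–B2, B2–B3, B3–B4, B4–B5, B5–B6

The largest bag has 4 vertices, giving width 3; this decomposition certifies tw(G) ≤ 3. For the lower bound: the 4 vertex sets {1,3,6}, {7}, {9}, {2,4,5,8} are disjoint, each induces a connected subgraph, and every pair is joined by at least one edge of G. Contracting each set to a single vertex therefore yields K_{4} as a minor, and since treewidth is minor-monotone, tw(G) ≥ tw(K_{4}) = 3. Therefore the treewidth is 3.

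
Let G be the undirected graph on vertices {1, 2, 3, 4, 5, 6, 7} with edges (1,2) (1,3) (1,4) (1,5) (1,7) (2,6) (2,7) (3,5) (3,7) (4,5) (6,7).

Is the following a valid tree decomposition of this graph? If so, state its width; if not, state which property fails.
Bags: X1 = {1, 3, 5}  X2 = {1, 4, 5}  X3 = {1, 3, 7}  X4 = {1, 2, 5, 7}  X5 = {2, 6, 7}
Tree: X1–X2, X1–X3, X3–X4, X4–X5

No — bags containing vertex 5 are not connected in the tree.

A tree decomposition must satisfy three properties: every vertex lies in some bag; for every edge, both endpoints lie together in some bag; and for every vertex, the bags containing it form a connected subtree. Here bags containing vertex 5 are not connected in the tree, so the decomposition is invalid.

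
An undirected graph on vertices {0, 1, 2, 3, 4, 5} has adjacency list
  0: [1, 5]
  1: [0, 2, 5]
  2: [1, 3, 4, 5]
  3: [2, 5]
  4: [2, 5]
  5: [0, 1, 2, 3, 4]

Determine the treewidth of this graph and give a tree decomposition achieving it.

Each bag holds 3 vertices, so the decomposition has width 2, which upper-bounds the treewidth. On the other hand G contains the 3-clique {0, 1, 5}. A clique must lie in a single bag of any decomposition, so no decomposition can have width below 2. The upper and lower bounds meet at 2, so that is the treewidth.

Treewidth 2.
One such decomposition:
Bags: B1 = {1, 2, 5}  B2 = {2, 3, 5}  B3 = {0, 1, 5}  B4 = {2, 4, 5}
Tree: B1–B2, B1–B3, B1–B4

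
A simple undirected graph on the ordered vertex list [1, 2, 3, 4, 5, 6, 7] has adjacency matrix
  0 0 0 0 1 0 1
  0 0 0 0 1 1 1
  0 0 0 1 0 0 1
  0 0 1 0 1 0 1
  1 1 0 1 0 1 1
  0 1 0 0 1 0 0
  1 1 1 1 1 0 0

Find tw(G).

2

A width-2 tree decomposition is:
Bags: B1 = {2, 5, 7}  B2 = {2, 5, 6}  B3 = {1, 5, 7}  B4 = {4, 5, 7}  B5 = {3, 4, 7}
Tree: B1–B2, B1–B3, B1–B4, B4–B5
The largest bag has 3 vertices, giving width 2; this decomposition certifies tw(G) ≤ 2. On the other hand G contains the 3-clique {3, 4, 7}. A clique must lie in a single bag of any decomposition, so no decomposition can have width below 2. Therefore the treewidth is 2.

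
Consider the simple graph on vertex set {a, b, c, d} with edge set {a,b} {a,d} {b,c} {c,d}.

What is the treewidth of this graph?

2

A width-2 tree decomposition is:
Bags: B1 = {b, c, d}  B2 = {a, b, d}
Tree: B1–B2
Each bag holds 3 vertices, so the decomposition has width 2, which upper-bounds the treewidth. Since d–c–b–a–d is a cycle in G, G is not acyclic. Forests are exactly the graphs of treewidth ≤ 1, so tw(G) ≥ 2. Combining the bounds, tw(G) = 2.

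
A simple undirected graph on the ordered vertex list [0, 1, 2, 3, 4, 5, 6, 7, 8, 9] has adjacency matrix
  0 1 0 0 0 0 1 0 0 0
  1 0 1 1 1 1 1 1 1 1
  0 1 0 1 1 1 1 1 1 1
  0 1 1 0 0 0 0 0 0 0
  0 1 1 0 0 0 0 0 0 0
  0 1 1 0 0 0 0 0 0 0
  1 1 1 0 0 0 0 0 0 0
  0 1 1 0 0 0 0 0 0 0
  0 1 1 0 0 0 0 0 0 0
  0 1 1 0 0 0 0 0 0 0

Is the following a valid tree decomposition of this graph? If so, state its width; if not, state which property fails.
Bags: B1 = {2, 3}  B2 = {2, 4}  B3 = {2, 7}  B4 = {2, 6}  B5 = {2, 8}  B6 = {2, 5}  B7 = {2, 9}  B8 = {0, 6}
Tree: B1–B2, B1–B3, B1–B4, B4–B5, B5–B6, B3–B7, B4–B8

A tree decomposition must satisfy three properties: every vertex lies in some bag; for every edge, both endpoints lie together in some bag; and for every vertex, the bags containing it form a connected subtree. Here vertex 1 appears in no bag, so the decomposition is invalid.

No — vertex 1 appears in no bag.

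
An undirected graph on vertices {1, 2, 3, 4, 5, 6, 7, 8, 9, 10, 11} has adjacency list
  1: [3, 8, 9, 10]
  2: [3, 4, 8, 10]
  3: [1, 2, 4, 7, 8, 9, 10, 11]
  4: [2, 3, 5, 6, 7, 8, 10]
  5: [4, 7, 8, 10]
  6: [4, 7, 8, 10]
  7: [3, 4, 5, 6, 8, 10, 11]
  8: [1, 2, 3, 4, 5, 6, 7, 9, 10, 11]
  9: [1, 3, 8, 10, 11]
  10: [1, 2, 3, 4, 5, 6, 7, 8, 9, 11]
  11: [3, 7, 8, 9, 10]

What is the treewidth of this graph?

4

A width-4 tree decomposition is:
Bags: B1 = {3, 7, 8, 10, 11}  B2 = {3, 8, 9, 10, 11}  B3 = {1, 3, 8, 9, 10}  B4 = {3, 4, 7, 8, 10}  B5 = {4, 6, 7, 8, 10}  B6 = {4, 5, 7, 8, 10}  B7 = {2, 3, 4, 8, 10}
Tree: B1–B2, B2–B3, B1–B4, B4–B5, B5–B6, B4–B7
Each bag holds 5 vertices, so the decomposition has width 4, which upper-bounds the treewidth. On the other hand G contains the 5-clique {1, 3, 8, 9, 10}. A clique must lie in a single bag of any decomposition, so no decomposition can have width below 4. The upper and lower bounds meet at 4, so that is the treewidth.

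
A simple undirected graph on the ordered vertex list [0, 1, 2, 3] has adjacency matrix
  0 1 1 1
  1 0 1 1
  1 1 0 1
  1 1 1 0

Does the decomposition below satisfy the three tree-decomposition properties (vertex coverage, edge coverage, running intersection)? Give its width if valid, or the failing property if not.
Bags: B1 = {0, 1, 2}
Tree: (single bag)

A tree decomposition must satisfy three properties: every vertex lies in some bag; for every edge, both endpoints lie together in some bag; and for every vertex, the bags containing it form a connected subtree. Here vertex 3 appears in no bag, so the decomposition is invalid.

No — vertex 3 appears in no bag.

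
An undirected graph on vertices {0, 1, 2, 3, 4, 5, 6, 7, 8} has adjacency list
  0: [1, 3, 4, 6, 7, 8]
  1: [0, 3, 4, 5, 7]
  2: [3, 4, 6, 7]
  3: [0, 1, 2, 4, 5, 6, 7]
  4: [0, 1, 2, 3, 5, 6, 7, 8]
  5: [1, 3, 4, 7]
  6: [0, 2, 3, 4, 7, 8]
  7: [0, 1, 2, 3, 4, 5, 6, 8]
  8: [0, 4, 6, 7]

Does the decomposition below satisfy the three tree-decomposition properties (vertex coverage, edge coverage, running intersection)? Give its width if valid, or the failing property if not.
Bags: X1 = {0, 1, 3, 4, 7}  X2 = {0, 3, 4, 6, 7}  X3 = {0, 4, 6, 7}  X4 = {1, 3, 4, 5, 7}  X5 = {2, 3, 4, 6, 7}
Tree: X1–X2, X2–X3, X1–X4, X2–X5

No — vertex 8 appears in no bag.

A tree decomposition must satisfy three properties: every vertex lies in some bag; for every edge, both endpoints lie together in some bag; and for every vertex, the bags containing it form a connected subtree. Here vertex 8 appears in no bag, so the decomposition is invalid.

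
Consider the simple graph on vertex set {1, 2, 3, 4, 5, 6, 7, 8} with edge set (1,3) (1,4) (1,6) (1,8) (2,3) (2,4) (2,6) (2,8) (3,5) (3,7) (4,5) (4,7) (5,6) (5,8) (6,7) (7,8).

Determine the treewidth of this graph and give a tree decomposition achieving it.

Treewidth 4.
One such decomposition:
Bags: B1 = {3, 4, 5, 6, 8}  B2 = {3, 4, 6, 7, 8}  B3 = {1, 3, 4, 6, 8}  B4 = {2, 3, 4, 6, 8}
Tree: B1–B2, B2–B3, B3–B4

Every bag has size at most 5, so the width is 5 − 1 = 4 and tw(G) ≤ 4. For the lower bound: the 5 vertex sets {3,5}, {6,7}, {1,8}, {4}, {2} are disjoint, each induces a connected subgraph, and every pair is joined by at least one edge of G. Contracting each set to a single vertex therefore yields K_{5} as a minor, and since treewidth is minor-monotone, tw(G) ≥ tw(K_{5}) = 4. The upper and lower bounds meet at 4, so that is the treewidth.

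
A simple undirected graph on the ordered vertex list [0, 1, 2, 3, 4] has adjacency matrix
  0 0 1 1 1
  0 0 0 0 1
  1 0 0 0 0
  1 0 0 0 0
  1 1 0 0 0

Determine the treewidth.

1

A width-1 tree decomposition is:
Bags: B1 = {0, 4}  B2 = {0, 3}  B3 = {1, 4}  B4 = {0, 2}
Tree: B1–B2, B1–B3, B1–B4
Every bag has size at most 2, so the width is 2 − 1 = 1 and tw(G) ≤ 1. Any graph with an edge has treewidth ≥ 1, and G has the edge 4–0. Hence tw(G) = 1 exactly.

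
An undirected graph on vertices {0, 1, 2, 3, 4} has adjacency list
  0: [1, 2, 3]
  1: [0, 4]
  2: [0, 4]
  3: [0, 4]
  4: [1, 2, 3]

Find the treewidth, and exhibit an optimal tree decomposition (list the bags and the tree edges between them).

The largest bag has 3 vertices, giving width 2; this decomposition certifies tw(G) ≤ 2. Since 3–0–2–4–3 is a cycle in G, G is not acyclic. Forests are exactly the graphs of treewidth ≤ 1, so tw(G) ≥ 2. Hence tw(G) = 2 exactly.

Treewidth 2.
One such decomposition:
Bags: B1 = {0, 3, 4}  B2 = {0, 2, 4}  B3 = {0, 1, 4}
Tree: B1–B2, B2–B3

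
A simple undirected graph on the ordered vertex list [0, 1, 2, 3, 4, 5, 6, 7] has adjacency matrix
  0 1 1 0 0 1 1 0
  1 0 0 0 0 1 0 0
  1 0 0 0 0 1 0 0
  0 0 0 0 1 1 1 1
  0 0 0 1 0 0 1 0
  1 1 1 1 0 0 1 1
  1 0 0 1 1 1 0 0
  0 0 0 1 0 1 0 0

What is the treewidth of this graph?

A width-2 tree decomposition is:
Bags: B1 = {0, 5, 6}  B2 = {3, 5, 6}  B3 = {0, 2, 5}  B4 = {0, 1, 5}  B5 = {3, 5, 7}  B6 = {3, 4, 6}
Tree: B1–B2, B1–B3, B3–B4, B2–B5, B2–B6
Every bag has size at most 3, so the width is 3 − 1 = 2 and tw(G) ≤ 2. Conversely, {3, 4, 6} is a clique of size 3, and the vertices of any clique must share a bag in every tree decomposition; so some bag has ≥ 3 vertices and tw(G) ≥ 2. Hence tw(G) = 2 exactly.

2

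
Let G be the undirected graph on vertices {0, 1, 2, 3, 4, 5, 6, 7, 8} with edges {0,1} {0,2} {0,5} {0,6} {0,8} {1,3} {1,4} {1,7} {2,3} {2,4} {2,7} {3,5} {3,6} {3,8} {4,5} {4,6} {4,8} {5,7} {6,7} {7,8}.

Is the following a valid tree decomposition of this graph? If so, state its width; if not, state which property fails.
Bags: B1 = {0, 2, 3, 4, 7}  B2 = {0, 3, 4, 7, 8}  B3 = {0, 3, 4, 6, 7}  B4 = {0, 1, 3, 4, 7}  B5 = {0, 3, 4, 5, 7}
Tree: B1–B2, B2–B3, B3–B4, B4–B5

Every vertex of G appears in some bag (union = {0, 1, 2, 3, 4, 5, 6, 7, 8}); every edge is covered by a bag; and for each vertex v the set of bags containing v is connected in the bag tree. The decomposition is therefore valid. The largest bag has 5 vertices, so the width is 4.

Yes; width 4.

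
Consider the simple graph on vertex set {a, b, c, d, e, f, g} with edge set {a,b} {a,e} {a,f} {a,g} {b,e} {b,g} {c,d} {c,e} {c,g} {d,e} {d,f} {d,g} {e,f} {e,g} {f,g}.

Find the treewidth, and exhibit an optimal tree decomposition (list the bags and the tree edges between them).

Treewidth 3.
One optimal decomposition is:
Bags: B1 = {a, e, f, g}  B2 = {a, b, e, g}  B3 = {d, e, f, g}  B4 = {c, d, e, g}
Tree: B1–B2, B1–B3, B3–B4

The largest bag has 4 vertices, giving width 3; this decomposition certifies tw(G) ≤ 3. For the lower bound, the 4 vertices {c, d, e, g} are pairwise adjacent, and any tree decomposition puts a clique entirely inside one bag — forcing width ≥ 3. Combining the bounds, tw(G) = 3.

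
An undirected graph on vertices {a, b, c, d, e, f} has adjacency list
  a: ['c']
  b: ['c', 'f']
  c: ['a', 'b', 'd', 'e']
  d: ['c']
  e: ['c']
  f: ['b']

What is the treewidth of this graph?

1

A width-1 tree decomposition is:
Bags: B1 = {b, c}  B2 = {c, e}  B3 = {a, c}  B4 = {b, f}  B5 = {c, d}
Tree: B1–B2, B2–B3, B1–B4, B2–B5
The largest bag has 2 vertices, giving width 1; this decomposition certifies tw(G) ≤ 1. Any graph with an edge has treewidth ≥ 1, and G has the edge c–b. Therefore the treewidth is 1.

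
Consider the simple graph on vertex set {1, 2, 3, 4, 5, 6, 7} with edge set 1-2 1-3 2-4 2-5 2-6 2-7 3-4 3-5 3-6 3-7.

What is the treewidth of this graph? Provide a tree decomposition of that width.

Each bag holds 3 vertices, so the decomposition has width 2, which upper-bounds the treewidth. Since 3–4–2–5–3 is a cycle in G, G is not acyclic. Forests are exactly the graphs of treewidth ≤ 1, so tw(G) ≥ 2. The upper and lower bounds meet at 2, so that is the treewidth.

Treewidth 2.
Bags: B1 = {2, 3, 4}  B2 = {2, 3, 5}  B3 = {2, 3, 7}  B4 = {2, 3, 6}  B5 = {1, 2, 3}
Tree: B1–B2, B2–B3, B3–B4, B4–B5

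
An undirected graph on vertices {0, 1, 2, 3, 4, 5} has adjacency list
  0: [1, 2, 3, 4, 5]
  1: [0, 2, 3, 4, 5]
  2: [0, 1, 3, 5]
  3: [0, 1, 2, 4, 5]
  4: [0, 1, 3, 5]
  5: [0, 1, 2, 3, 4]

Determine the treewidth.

4

A width-4 tree decomposition is:
Bags: B1 = {0, 1, 2, 3, 5}  B2 = {0, 1, 3, 4, 5}
Tree: B1–B2
The largest bag has 5 vertices, giving width 4; this decomposition certifies tw(G) ≤ 4. Conversely, {0, 1, 2, 3, 5} is a clique of size 5, and the vertices of any clique must share a bag in every tree decomposition; so some bag has ≥ 5 vertices and tw(G) ≥ 4. Combining the bounds, tw(G) = 4.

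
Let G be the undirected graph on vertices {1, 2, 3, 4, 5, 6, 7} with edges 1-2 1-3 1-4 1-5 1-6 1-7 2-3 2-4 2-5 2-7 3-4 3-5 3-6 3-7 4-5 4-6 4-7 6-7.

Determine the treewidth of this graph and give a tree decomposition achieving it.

Treewidth 4.
One optimal decomposition is:
Bags: B1 = {1, 2, 3, 4, 5}  B2 = {1, 2, 3, 4, 7}  B3 = {1, 3, 4, 6, 7}
Tree: B1–B2, B2–B3

Each bag holds 5 vertices, so the decomposition has width 4, which upper-bounds the treewidth. Conversely, {1, 2, 3, 4, 5} is a clique of size 5, and the vertices of any clique must share a bag in every tree decomposition; so some bag has ≥ 5 vertices and tw(G) ≥ 4. Hence tw(G) = 4 exactly.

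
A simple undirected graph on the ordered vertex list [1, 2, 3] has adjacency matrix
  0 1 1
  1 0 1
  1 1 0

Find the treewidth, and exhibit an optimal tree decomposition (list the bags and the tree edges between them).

Treewidth 2.
One such decomposition:
Bags: B1 = {1, 2, 3}
Tree: (single bag)

With just one bag of size 3, the width is 3 − 1 = 2, so tw(G) ≤ 2. For the lower bound, the 3 vertices {1, 2, 3} are pairwise adjacent, and any tree decomposition puts a clique entirely inside one bag — forcing width ≥ 2. The upper and lower bounds meet at 2, so that is the treewidth.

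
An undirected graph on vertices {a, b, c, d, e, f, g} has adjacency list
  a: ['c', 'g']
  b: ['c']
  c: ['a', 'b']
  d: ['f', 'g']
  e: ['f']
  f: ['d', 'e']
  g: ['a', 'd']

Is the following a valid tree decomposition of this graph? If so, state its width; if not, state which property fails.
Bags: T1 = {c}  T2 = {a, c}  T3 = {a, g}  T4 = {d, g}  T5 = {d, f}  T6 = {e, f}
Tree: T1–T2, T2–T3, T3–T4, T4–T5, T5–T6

A tree decomposition must satisfy three properties: every vertex lies in some bag; for every edge, both endpoints lie together in some bag; and for every vertex, the bags containing it form a connected subtree. Here vertex b appears in no bag, so the decomposition is invalid.

No — vertex b appears in no bag.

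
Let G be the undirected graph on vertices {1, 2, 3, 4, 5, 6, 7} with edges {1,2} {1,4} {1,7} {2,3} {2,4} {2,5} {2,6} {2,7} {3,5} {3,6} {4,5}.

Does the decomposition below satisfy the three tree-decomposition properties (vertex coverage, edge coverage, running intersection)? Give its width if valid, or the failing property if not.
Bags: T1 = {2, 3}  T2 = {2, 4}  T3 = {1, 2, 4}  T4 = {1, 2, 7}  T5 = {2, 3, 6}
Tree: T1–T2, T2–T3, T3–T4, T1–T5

A tree decomposition must satisfy three properties: every vertex lies in some bag; for every edge, both endpoints lie together in some bag; and for every vertex, the bags containing it form a connected subtree. Here vertex 5 appears in no bag, so the decomposition is invalid.

No — vertex 5 appears in no bag.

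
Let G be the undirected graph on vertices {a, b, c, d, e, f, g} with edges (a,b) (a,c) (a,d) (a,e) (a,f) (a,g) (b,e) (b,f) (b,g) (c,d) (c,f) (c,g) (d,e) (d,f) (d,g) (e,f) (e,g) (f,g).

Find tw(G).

A width-4 tree decomposition is:
Bags: B1 = {a, d, e, f, g}  B2 = {a, c, d, f, g}  B3 = {a, b, e, f, g}
Tree: B1–B2, B1–B3
Every bag has size at most 5, so the width is 5 − 1 = 4 and tw(G) ≤ 4. On the other hand G contains the 5-clique {a, d, e, f, g}. A clique must lie in a single bag of any decomposition, so no decomposition can have width below 4. The upper and lower bounds meet at 4, so that is the treewidth.

4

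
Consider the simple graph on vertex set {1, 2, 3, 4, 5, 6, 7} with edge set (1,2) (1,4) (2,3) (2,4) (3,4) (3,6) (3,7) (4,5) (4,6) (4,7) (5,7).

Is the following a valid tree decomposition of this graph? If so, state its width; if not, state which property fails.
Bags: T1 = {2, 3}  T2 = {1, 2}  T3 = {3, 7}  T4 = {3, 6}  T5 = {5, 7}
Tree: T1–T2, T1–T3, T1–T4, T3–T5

A tree decomposition must satisfy three properties: every vertex lies in some bag; for every edge, both endpoints lie together in some bag; and for every vertex, the bags containing it form a connected subtree. Here vertex 4 appears in no bag, so the decomposition is invalid.

No — vertex 4 appears in no bag.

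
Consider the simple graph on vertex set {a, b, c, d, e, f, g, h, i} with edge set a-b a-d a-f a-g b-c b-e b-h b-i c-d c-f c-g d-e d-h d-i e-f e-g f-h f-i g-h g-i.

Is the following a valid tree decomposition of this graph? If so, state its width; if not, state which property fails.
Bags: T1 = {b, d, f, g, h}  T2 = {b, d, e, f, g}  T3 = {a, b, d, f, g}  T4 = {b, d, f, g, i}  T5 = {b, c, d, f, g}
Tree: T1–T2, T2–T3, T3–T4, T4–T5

Yes; width 4.

Checking the three conditions: (i) the bags cover all of {a, b, c, d, e, f, g, h, i}; (ii) for each edge, some bag contains both endpoints; (iii) the bags containing any fixed vertex form a subtree. All hold, so the decomposition is valid with width 5 − 1 = 4.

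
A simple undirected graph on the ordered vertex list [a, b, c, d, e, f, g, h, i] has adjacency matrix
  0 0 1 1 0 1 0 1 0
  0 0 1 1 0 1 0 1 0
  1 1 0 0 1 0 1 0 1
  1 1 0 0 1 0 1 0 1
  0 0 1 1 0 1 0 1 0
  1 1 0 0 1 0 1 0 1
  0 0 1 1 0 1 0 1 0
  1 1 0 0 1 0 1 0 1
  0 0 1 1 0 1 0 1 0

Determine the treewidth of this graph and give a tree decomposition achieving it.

Each bag holds 5 vertices, so the decomposition has width 4, which upper-bounds the treewidth. For the lower bound: the 5 vertex sets {d,e}, {g,h}, {c,i}, {f}, {b} are disjoint, each induces a connected subgraph, and every pair is joined by at least one edge of G. Contracting each set to a single vertex therefore yields K_{5} as a minor, and since treewidth is minor-monotone, tw(G) ≥ tw(K_{5}) = 4. Hence tw(G) = 4 exactly.

Treewidth 4.
One optimal decomposition is:
Bags: B1 = {c, d, e, f, h}  B2 = {c, d, f, g, h}  B3 = {c, d, f, h, i}  B4 = {b, c, d, f, h}  B5 = {a, c, d, f, h}
Tree: B1–B2, B2–B3, B3–B4, B4–B5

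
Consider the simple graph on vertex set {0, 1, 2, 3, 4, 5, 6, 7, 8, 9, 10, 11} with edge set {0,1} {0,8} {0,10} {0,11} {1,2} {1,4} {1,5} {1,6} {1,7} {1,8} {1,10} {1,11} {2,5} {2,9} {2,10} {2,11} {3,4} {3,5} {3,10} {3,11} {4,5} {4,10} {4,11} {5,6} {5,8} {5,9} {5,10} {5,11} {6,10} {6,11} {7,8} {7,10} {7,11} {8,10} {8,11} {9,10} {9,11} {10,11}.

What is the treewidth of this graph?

A width-4 tree decomposition is:
Bags: B1 = {1, 2, 5, 10, 11}  B2 = {1, 5, 8, 10, 11}  B3 = {1, 5, 6, 10, 11}  B4 = {1, 4, 5, 10, 11}  B5 = {3, 4, 5, 10, 11}  B6 = {1, 7, 8, 10, 11}  B7 = {0, 1, 8, 10, 11}  B8 = {2, 5, 9, 10, 11}
Tree: B1–B2, B2–B3, B2–B4, B4–B5, B2–B6, B6–B7, B1–B8
Every bag has size at most 5, so the width is 5 − 1 = 4 and tw(G) ≤ 4. For the lower bound, the 5 vertices {0, 1, 8, 10, 11} are pairwise adjacent, and any tree decomposition puts a clique entirely inside one bag — forcing width ≥ 4. Hence tw(G) = 4 exactly.

4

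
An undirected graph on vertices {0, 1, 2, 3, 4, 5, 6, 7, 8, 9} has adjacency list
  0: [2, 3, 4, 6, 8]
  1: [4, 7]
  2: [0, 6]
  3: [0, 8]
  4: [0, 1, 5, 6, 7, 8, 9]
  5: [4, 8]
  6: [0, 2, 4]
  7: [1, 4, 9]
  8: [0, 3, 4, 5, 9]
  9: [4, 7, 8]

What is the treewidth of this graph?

2

A width-2 tree decomposition is:
Bags: B1 = {0, 4, 8}  B2 = {4, 5, 8}  B3 = {4, 8, 9}  B4 = {0, 4, 6}  B5 = {4, 7, 9}  B6 = {0, 2, 6}  B7 = {0, 3, 8}  B8 = {1, 4, 7}
Tree: B1–B2, B1–B3, B1–B4, B3–B5, B4–B6, B1–B7, B5–B8
The largest bag has 3 vertices, giving width 2; this decomposition certifies tw(G) ≤ 2. On the other hand G contains the 3-clique {0, 2, 6}. A clique must lie in a single bag of any decomposition, so no decomposition can have width below 2. The upper and lower bounds meet at 2, so that is the treewidth.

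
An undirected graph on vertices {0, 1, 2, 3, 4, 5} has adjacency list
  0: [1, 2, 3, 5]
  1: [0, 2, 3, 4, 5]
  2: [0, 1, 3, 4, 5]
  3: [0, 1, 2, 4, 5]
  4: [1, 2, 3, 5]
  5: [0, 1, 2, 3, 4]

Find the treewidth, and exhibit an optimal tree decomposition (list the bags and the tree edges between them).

Each bag holds 5 vertices, so the decomposition has width 4, which upper-bounds the treewidth. Conversely, {0, 1, 2, 3, 5} is a clique of size 5, and the vertices of any clique must share a bag in every tree decomposition; so some bag has ≥ 5 vertices and tw(G) ≥ 4. Combining the bounds, tw(G) = 4.

Treewidth 4.
One optimal decomposition is:
Bags: B1 = {0, 1, 2, 3, 5}  B2 = {1, 2, 3, 4, 5}
Tree: B1–B2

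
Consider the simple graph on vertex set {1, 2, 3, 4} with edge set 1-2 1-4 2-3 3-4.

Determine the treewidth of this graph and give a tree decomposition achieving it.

Treewidth 2.
Bags: B1 = {2, 3, 4}  B2 = {1, 2, 4}
Tree: B1–B2

The largest bag has 3 vertices, giving width 2; this decomposition certifies tw(G) ≤ 2. For the lower bound, G contains the cycle 2–3–4–1–2, so G is not a forest; only forests have treewidth ≤ 1, hence tw(G) ≥ 2. Therefore the treewidth is 2.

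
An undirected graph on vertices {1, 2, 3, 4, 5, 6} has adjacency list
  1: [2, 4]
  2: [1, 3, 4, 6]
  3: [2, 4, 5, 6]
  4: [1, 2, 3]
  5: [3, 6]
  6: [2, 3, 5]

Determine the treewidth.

A width-2 tree decomposition is:
Bags: B1 = {2, 3, 6}  B2 = {2, 3, 4}  B3 = {1, 2, 4}  B4 = {3, 5, 6}
Tree: B1–B2, B2–B3, B1–B4
Every bag has size at most 3, so the width is 3 − 1 = 2 and tw(G) ≤ 2. For the lower bound, the 3 vertices {1, 2, 4} are pairwise adjacent, and any tree decomposition puts a clique entirely inside one bag — forcing width ≥ 2. The upper and lower bounds meet at 2, so that is the treewidth.

2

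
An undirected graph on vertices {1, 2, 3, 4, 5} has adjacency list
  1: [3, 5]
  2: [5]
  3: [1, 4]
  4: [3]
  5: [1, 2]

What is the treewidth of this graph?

A width-1 tree decomposition is:
Bags: B1 = {3, 4}  B2 = {1, 3}  B3 = {1, 5}  B4 = {2, 5}
Tree: B1–B2, B2–B3, B3–B4
Every bag has size at most 2, so the width is 2 − 1 = 1 and tw(G) ≤ 1. Since G has at least one edge (e.g. 4–3), it is not an edgeless graph, so tw(G) ≥ 1. The upper and lower bounds meet at 1, so that is the treewidth.

1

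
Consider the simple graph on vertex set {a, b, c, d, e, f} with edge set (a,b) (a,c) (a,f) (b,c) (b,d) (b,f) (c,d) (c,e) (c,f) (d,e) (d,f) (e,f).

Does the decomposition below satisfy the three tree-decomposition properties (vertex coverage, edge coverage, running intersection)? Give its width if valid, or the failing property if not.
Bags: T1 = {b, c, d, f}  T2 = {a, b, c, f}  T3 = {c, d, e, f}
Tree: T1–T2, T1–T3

Yes; width 3.

Vertex coverage: the bags together contain {a, b, c, d, e, f}, the full vertex set. Edge coverage: each edge of G has both endpoints in at least one bag. Running intersection: for every vertex, the bags containing it form a connected subtree. All three properties hold, so this is a valid tree decomposition of width max|bag| − 1 = 3, and hence tw(G) ≤ 3.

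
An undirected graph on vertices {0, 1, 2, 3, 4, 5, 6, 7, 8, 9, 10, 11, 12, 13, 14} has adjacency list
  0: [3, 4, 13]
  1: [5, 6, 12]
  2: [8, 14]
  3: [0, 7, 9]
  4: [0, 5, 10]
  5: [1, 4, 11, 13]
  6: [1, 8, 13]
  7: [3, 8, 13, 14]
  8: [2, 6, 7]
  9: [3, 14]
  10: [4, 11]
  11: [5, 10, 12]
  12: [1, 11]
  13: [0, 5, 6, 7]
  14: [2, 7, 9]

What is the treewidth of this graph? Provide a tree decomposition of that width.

Each bag holds 4 vertices, so the decomposition has width 3, which upper-bounds the treewidth. For the lower bound: the 4 vertex sets {2,9,14}, {3}, {7}, {0,6,8,13} are disjoint, each induces a connected subgraph, and every pair is joined by at least one edge of G. Contracting each set to a single vertex therefore yields K_{4} as a minor, and since treewidth is minor-monotone, tw(G) ≥ tw(K_{4}) = 3. The upper and lower bounds meet at 3, so that is the treewidth.

Treewidth 3.
One such decomposition:
Bags: B1 = {2, 3, 9, 14}  B2 = {2, 3, 7, 14}  B3 = {2, 3, 7, 8}  B4 = {0, 3, 7, 8}  B5 = {0, 7, 8, 13}  B6 = {0, 6, 8, 13}  B7 = {0, 4, 6, 13}  B8 = {4, 5, 6, 13}  B9 = {1, 4, 5, 6}  B10 = {1, 4, 5, 10}  B11 = {1, 5, 10, 11}  B12 = {1, 10, 11, 12}
Tree: B1–B2, B2–B3, B3–B4, B4–B5, B5–B6, B6–B7, B7–B8, B8–B9, B9–B10, B10–B11, B11–B12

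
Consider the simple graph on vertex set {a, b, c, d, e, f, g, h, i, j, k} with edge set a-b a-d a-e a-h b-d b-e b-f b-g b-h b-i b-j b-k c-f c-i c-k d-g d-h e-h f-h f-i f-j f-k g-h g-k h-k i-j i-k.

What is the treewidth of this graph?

3

A width-3 tree decomposition is:
Bags: B1 = {b, f, i, k}  B2 = {b, f, h, k}  B3 = {b, g, h, k}  B4 = {b, d, g, h}  B5 = {a, b, d, h}  B6 = {b, f, i, j}  B7 = {a, b, e, h}  B8 = {c, f, i, k}
Tree: B1–B2, B2–B3, B3–B4, B4–B5, B1–B6, B5–B7, B1–B8
The largest bag has 4 vertices, giving width 3; this decomposition certifies tw(G) ≤ 3. Conversely, {c, f, i, k} is a clique of size 4, and the vertices of any clique must share a bag in every tree decomposition; so some bag has ≥ 4 vertices and tw(G) ≥ 3. Combining the bounds, tw(G) = 3.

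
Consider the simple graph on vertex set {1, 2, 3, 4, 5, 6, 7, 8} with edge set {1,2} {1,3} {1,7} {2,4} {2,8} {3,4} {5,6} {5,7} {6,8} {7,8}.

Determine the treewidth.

A width-2 tree decomposition is:
Bags: B1 = {5, 6, 7}  B2 = {6, 7, 8}  B3 = {1, 7, 8}  B4 = {1, 2, 8}  B5 = {1, 2, 3}  B6 = {2, 3, 4}
Tree: B1–B2, B2–B3, B3–B4, B4–B5, B5–B6
Each bag holds 3 vertices, so the decomposition has width 2, which upper-bounds the treewidth. Since 5–6–8–7–5 is a cycle in G, G is not acyclic. Forests are exactly the graphs of treewidth ≤ 1, so tw(G) ≥ 2. Therefore the treewidth is 2.

2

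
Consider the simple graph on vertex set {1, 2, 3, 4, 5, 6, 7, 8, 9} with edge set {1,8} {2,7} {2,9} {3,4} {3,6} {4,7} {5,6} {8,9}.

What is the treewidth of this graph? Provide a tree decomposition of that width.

Treewidth 1.
One optimal decomposition is:
Bags: B1 = {5, 6}  B2 = {3, 6}  B3 = {3, 4}  B4 = {4, 7}  B5 = {2, 7}  B6 = {2, 9}  B7 = {8, 9}  B8 = {1, 8}
Tree: B1–B2, B2–B3, B3–B4, B4–B5, B5–B6, B6–B7, B7–B8

Each bag holds 2 vertices, so the decomposition has width 1, which upper-bounds the treewidth. G has an edge, so its treewidth is at least 1. Hence tw(G) = 1 exactly.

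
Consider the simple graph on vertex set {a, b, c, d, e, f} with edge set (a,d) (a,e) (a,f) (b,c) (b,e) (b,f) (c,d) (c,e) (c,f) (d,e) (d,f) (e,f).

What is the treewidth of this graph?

3

A width-3 tree decomposition is:
Bags: B1 = {c, d, e, f}  B2 = {b, c, e, f}  B3 = {a, d, e, f}
Tree: B1–B2, B1–B3
The largest bag has 4 vertices, giving width 3; this decomposition certifies tw(G) ≤ 3. Conversely, {c, d, e, f} is a clique of size 4, and the vertices of any clique must share a bag in every tree decomposition; so some bag has ≥ 4 vertices and tw(G) ≥ 3. The upper and lower bounds meet at 3, so that is the treewidth.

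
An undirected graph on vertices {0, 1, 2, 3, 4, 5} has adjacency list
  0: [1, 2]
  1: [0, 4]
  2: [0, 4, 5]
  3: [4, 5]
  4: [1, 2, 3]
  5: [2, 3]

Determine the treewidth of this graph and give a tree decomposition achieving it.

Treewidth 2.
One such decomposition:
Bags: B1 = {3, 4, 5}  B2 = {2, 4, 5}  B3 = {1, 2, 4}  B4 = {0, 1, 2}
Tree: B1–B2, B2–B3, B3–B4

Every bag has size at most 3, so the width is 3 − 1 = 2 and tw(G) ≤ 2. For the lower bound, G contains the cycle 3–5–2–4–3, so G is not a forest; only forests have treewidth ≤ 1, hence tw(G) ≥ 2. The upper and lower bounds meet at 2, so that is the treewidth.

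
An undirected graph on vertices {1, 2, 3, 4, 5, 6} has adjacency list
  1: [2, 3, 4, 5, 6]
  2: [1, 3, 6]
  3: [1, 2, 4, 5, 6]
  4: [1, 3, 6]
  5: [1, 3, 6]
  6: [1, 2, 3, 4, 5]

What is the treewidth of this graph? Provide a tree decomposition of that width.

Every bag has size at most 4, so the width is 4 − 1 = 3 and tw(G) ≤ 3. Conversely, {1, 2, 3, 6} is a clique of size 4, and the vertices of any clique must share a bag in every tree decomposition; so some bag has ≥ 4 vertices and tw(G) ≥ 3. Combining the bounds, tw(G) = 3.

Treewidth 3.
One such decomposition:
Bags: B1 = {1, 2, 3, 6}  B2 = {1, 3, 4, 6}  B3 = {1, 3, 5, 6}
Tree: B1–B2, B1–B3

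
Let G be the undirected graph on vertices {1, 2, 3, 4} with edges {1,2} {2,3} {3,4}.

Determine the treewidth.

1

A width-1 tree decomposition is:
Bags: B1 = {3, 4}  B2 = {2, 3}  B3 = {1, 2}
Tree: B1–B2, B2–B3
Every bag has size at most 2, so the width is 2 − 1 = 1 and tw(G) ≤ 1. G has an edge, so its treewidth is at least 1. The upper and lower bounds meet at 1, so that is the treewidth.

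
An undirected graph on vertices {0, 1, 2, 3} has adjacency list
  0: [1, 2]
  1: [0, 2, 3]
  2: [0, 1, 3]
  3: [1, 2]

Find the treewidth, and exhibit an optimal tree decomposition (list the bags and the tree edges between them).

Treewidth 2.
One such decomposition:
Bags: B1 = {1, 2, 3}  B2 = {0, 1, 2}
Tree: B1–B2

Each bag holds 3 vertices, so the decomposition has width 2, which upper-bounds the treewidth. For the lower bound, the 3 vertices {0, 1, 2} are pairwise adjacent, and any tree decomposition puts a clique entirely inside one bag — forcing width ≥ 2. Combining the bounds, tw(G) = 2.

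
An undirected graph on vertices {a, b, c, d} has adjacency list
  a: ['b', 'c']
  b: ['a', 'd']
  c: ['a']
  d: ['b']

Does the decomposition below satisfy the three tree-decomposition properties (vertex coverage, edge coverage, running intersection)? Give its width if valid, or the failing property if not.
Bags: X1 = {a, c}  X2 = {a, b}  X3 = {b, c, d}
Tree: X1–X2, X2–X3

A tree decomposition must satisfy three properties: every vertex lies in some bag; for every edge, both endpoints lie together in some bag; and for every vertex, the bags containing it form a connected subtree. Here bags containing vertex c are not connected in the tree, so the decomposition is invalid.

No — bags containing vertex c are not connected in the tree.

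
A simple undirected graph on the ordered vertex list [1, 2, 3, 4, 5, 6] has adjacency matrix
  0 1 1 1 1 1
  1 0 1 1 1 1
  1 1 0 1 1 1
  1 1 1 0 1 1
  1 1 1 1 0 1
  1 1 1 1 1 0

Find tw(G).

A width-5 tree decomposition is:
Bags: B1 = {1, 2, 3, 4, 5, 6}
Tree: (single bag)
With just one bag of size 6, the width is 6 − 1 = 5, so tw(G) ≤ 5. For the lower bound, the 6 vertices {1, 2, 3, 4, 5, 6} are pairwise adjacent, and any tree decomposition puts a clique entirely inside one bag — forcing width ≥ 5. The upper and lower bounds meet at 5, so that is the treewidth.

5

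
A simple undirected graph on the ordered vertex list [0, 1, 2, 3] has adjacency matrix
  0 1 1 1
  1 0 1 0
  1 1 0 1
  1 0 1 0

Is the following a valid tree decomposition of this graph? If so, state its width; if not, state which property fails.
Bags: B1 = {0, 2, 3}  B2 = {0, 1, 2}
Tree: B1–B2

Checking the three conditions: (i) the bags cover all of {0, 1, 2, 3}; (ii) for each edge, some bag contains both endpoints; (iii) the bags containing any fixed vertex form a subtree. All hold, so the decomposition is valid with width 3 − 1 = 2.

Yes; width 2.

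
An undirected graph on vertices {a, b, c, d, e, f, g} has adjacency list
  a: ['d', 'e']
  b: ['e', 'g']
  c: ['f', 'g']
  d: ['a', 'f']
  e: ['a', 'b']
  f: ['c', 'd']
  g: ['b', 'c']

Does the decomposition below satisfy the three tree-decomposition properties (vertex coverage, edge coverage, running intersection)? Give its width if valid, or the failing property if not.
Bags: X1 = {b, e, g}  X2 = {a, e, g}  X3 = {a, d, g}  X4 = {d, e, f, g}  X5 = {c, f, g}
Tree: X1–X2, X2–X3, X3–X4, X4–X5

No — bags containing vertex e are not connected in the tree.

A tree decomposition must satisfy three properties: every vertex lies in some bag; for every edge, both endpoints lie together in some bag; and for every vertex, the bags containing it form a connected subtree. Here bags containing vertex e are not connected in the tree, so the decomposition is invalid.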